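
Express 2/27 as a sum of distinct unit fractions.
1/14 + 1/378

Greedy algorithm:
2/27: ceiling(27/2) = 14, use 1/14
1/378: ceiling(378/1) = 378, use 1/378
Result: 2/27 = 1/14 + 1/378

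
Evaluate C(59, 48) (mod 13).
0

Using Lucas' theorem:
Write n=59 and k=48 in base 13:
n in base 13: [4, 7]
k in base 13: [3, 9]
C(59,48) mod 13 = ∏ C(n_i, k_i) mod 13
Digit binomials (mod 13): C(4,3) = 4; C(7,9) = 0 (k_i > n_i)
Product: 4 × 0 = 0 ≡ 0 (mod 13)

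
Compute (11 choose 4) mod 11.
0

Using Lucas' theorem:
Write n=11 and k=4 in base 11:
n in base 11: [1, 0]
k in base 11: [0, 4]
C(11,4) mod 11 = ∏ C(n_i, k_i) mod 11
Digit binomials (mod 11): C(1,0) = 1; C(0,4) = 0 (k_i > n_i)
Product: 1 × 0 = 0 ≡ 0 (mod 11)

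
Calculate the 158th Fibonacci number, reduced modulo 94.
93

Matrix identity: Q^n = [[F_(n+1), F_n], [F_n, F_(n-1)]] with Q = [[1,1],[1,0]].
n = 158 = 10011110₂. Square-and-multiply, entries mod 94:
Q^1 = [[1,1],[1,0]]
Q^2 = (Q^1)² = [[2,1],[1,1]]
Q^4 = (Q^2)² = [[5,3],[3,2]]
Q^9 = (Q^4)²·Q = [[55,34],[34,21]]
Q^19 = (Q^9)²·Q = [[91,45],[45,46]]
Q^39 = (Q^19)²·Q = [[21,60],[60,55]]
Q^79 = (Q^39)²·Q = [[47,93],[93,48]]
Q^158 = (Q^79)² = [[48,93],[93,49]]
F_158 mod 94 = Q^158[0][1] = 93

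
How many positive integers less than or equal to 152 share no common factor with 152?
72

152 = 2^3 × 19
φ(n) = n × ∏(1 - 1/p) for each prime p dividing n
φ(152) = 152 × (1 - 1/2) × (1 - 1/19) = 72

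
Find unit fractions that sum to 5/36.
1/8 + 1/72

Greedy algorithm:
5/36: ceiling(36/5) = 8, use 1/8
1/72: ceiling(72/1) = 72, use 1/72
Result: 5/36 = 1/8 + 1/72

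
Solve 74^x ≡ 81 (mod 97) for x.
56

Baby-step giant-step with step n = ⌈√97⌉ = 10.
Baby steps 74^j mod 97 (j:value) for j=0..9: 0:1, 1:74, 2:44, 3:55, 4:93, 5:92, 6:18, 7:71, 8:16, 9:20.
Giant-step multiplier: 74^(-10) ≡ 74^(96-10) = 74^86 ≡ 66 (mod 97).
Giant steps γ_i = 81·66^i mod 97: γ_0=81, γ_1=11, γ_2=47, γ_3=95, γ_4=62, γ_5=18 (in table at j=6).
x = i·n + j = 5·10 + 6 = 56.
Check: 74^56 ≡ 81 (mod 97).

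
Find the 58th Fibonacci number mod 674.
443

Matrix identity: Q^n = [[F_(n+1), F_n], [F_n, F_(n-1)]] with Q = [[1,1],[1,0]].
n = 58 = 111010₂. Square-and-multiply, entries mod 674:
Q^1 = [[1,1],[1,0]]
Q^3 = (Q^1)²·Q = [[3,2],[2,1]]
Q^7 = (Q^3)²·Q = [[21,13],[13,8]]
Q^14 = (Q^7)² = [[610,377],[377,233]]
Q^29 = (Q^14)²·Q = [[324,641],[641,357]]
Q^58 = (Q^29)² = [[247,443],[443,478]]
F_58 mod 674 = Q^58[0][1] = 443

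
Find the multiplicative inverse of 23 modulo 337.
44

gcd(23, 337) = 1, so the inverse exists.
Extended Euclidean algorithm on (337, 23):
337 = 14 × 23 + 15  ⟹  15 = (1)·337 + (-14)·23
23 = 1 × 15 + 8  ⟹  8 = (-1)·337 + (15)·23
15 = 1 × 8 + 7  ⟹  7 = (2)·337 + (-29)·23
8 = 1 × 7 + 1  ⟹  1 = (-3)·337 + (44)·23
So (44)·23 ≡ 1 (mod 337), i.e. 23^(-1) ≡ 44 (mod 337).
Check: 23 × 44 = 1012 ≡ 1 (mod 337)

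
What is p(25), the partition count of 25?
1958

p(n) counts ways to write n as a sum of positive integers (order ignored).
Euler's pentagonal recurrence: p(k) = p(k-1) + p(k-2) - p(k-5) - p(k-7) + p(k-12) + p(k-15) - ... (offsets j(3j∓1)/2, signs ++--, p(0)=1, p(<0)=0).
DP table for k = 0..24: p(0)=1, p(1)=1, p(2)=2, p(3)=3, p(4)=5, p(5)=7, p(6)=11, p(7)=15, p(8)=22, p(9)=30, p(10)=42, p(11)=56, p(12)=77, p(13)=101, p(14)=135, p(15)=176, p(16)=231, p(17)=297, p(18)=385, p(19)=490, p(20)=627, p(21)=792, p(22)=1002, p(23)=1255, p(24)=1575.
Final step: p(25) = p(24) + p(23) - p(20) - p(18) + p(13) + p(10) - p(3)
= 1575 + 1255 - 627 - 385 + 101 + 42 - 3
= 1958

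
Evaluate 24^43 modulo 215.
24

Repeated squaring. Binary of 43 = 101011.
24^1 ≡ 24 (mod 215); 24^2 ≡ 146 (mod 215); 24^4 ≡ 31 (mod 215); 24^8 ≡ 101 (mod 215); 24^16 ≡ 96 (mod 215); 24^32 ≡ 186 (mod 215)
24^43 = 24^1 × 24^2 × 24^8 × 24^32 ≡ 24 (mod 215)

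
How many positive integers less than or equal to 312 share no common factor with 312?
96

312 = 2^3 × 3 × 13
φ(n) = n × ∏(1 - 1/p) for each prime p dividing n
φ(312) = 312 × (1 - 1/2) × (1 - 1/3) × (1 - 1/13) = 96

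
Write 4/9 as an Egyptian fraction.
1/3 + 1/9

Greedy algorithm:
4/9: ceiling(9/4) = 3, use 1/3
1/9: ceiling(9/1) = 9, use 1/9
Result: 4/9 = 1/3 + 1/9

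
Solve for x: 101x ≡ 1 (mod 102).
101

gcd(101, 102) = 1, so the inverse exists.
Extended Euclidean algorithm on (102, 101):
102 = 1 × 101 + 1  ⟹  1 = (1)·102 + (-1)·101
So (-1)·101 ≡ 1 (mod 102), i.e. 101^(-1) ≡ -1 ≡ 101 (mod 102).
Check: 101 × 101 = 10201 ≡ 1 (mod 102)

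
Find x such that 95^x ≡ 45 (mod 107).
21

Baby-step giant-step with step n = ⌈√107⌉ = 11.
Baby steps 95^j mod 107 (j:value) for j=0..10: 0:1, 1:95, 2:37, 3:91, 4:85, 5:50, 6:42, 7:31, 8:56, 9:77, 10:39.
Giant-step multiplier: 95^(-11) ≡ 95^(106-11) = 95^95 ≡ 8 (mod 107).
Giant steps γ_i = 45·8^i mod 107: γ_0=45, γ_1=39 (in table at j=10).
x = i·n + j = 1·11 + 10 = 21.
Check: 95^21 ≡ 45 (mod 107).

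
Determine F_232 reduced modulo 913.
540

Matrix identity: Q^n = [[F_(n+1), F_n], [F_n, F_(n-1)]] with Q = [[1,1],[1,0]].
n = 232 = 11101000₂. Square-and-multiply, entries mod 913:
Q^1 = [[1,1],[1,0]]
Q^3 = (Q^1)²·Q = [[3,2],[2,1]]
Q^7 = (Q^3)²·Q = [[21,13],[13,8]]
Q^14 = (Q^7)² = [[610,377],[377,233]]
Q^29 = (Q^14)²·Q = [[297,210],[210,87]]
Q^58 = (Q^29)² = [[837,296],[296,541]]
Q^116 = (Q^58)² = [[266,690],[690,489]]
Q^232 = (Q^116)² = [[882,540],[540,342]]
F_232 mod 913 = Q^232[0][1] = 540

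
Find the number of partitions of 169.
250438925115

p(n) counts ways to write n as a sum of positive integers (order ignored).
Euler's pentagonal recurrence: p(k) = p(k-1) + p(k-2) - p(k-5) - p(k-7) + p(k-12) + p(k-15) - ... (offsets j(3j∓1)/2, signs ++--, p(0)=1, p(<0)=0).
DP table for k = 0..168: p(0)=1, p(1)=1, p(2)=2, p(3)=3, p(4)=5, p(5)=7, p(6)=11, p(7)=15, p(8)=22, p(9)=30, p(10)=42, p(11)=56, p(12)=77, p(13)=101, p(14)=135, p(15)=176, p(16)=231, p(17)=297, p(18)=385, p(19)=490, p(20)=627, p(21)=792, p(22)=1002, p(23)=1255, p(24)=1575, p(25)=1958, p(26)=2436, p(27)=3010, p(28)=3718, p(29)=4565, p(30)=5604, p(31)=6842, p(32)=8349, p(33)=10143, p(34)=12310, p(35)=14883, p(36)=17977, p(37)=21637, p(38)=26015, p(39)=31185, p(40)=37338, p(41)=44583, p(42)=53174, p(43)=63261, p(44)=75175, p(45)=89134, p(46)=105558, p(47)=124754, p(48)=147273, p(49)=173525, p(50)=204226, p(51)=239943, p(52)=281589, p(53)=329931, p(54)=386155, p(55)=451276, p(56)=526823, p(57)=614154, p(58)=715220, p(59)=831820, p(60)=966467, p(61)=1121505, p(62)=1300156, p(63)=1505499, p(64)=1741630, p(65)=2012558, p(66)=2323520, p(67)=2679689, p(68)=3087735, p(69)=3554345, p(70)=4087968, p(71)=4697205, p(72)=5392783, p(73)=6185689, p(74)=7089500, p(75)=8118264, p(76)=9289091, p(77)=10619863, p(78)=12132164, p(79)=13848650, p(80)=15796476, p(81)=18004327, p(82)=20506255, p(83)=23338469, p(84)=26543660, p(85)=30167357, p(86)=34262962, p(87)=38887673, p(88)=44108109, p(89)=49995925, p(90)=56634173, p(91)=64112359, p(92)=72533807, p(93)=82010177, p(94)=92669720, p(95)=104651419, p(96)=118114304, p(97)=133230930, p(98)=150198136, p(99)=169229875, p(100)=190569292, p(101)=214481126, p(102)=241265379, p(103)=271248950, p(104)=304801365, p(105)=342325709, p(106)=384276336, p(107)=431149389, p(108)=483502844, p(109)=541946240, p(110)=607163746, p(111)=679903203, p(112)=761002156, p(113)=851376628, p(114)=952050665, p(115)=1064144451, p(116)=1188908248, p(117)=1327710076, p(118)=1482074143, p(119)=1653668665, p(120)=1844349560, p(121)=2056148051, p(122)=2291320912, p(123)=2552338241, p(124)=2841940500, p(125)=3163127352, p(126)=3519222692, p(127)=3913864295, p(128)=4351078600, p(129)=4835271870, p(130)=5371315400, p(131)=5964539504, p(132)=6620830889, p(133)=7346629512, p(134)=8149040695, p(135)=9035836076, p(136)=10015581680, p(137)=11097645016, p(138)=12292341831, p(139)=13610949895, p(140)=15065878135, p(141)=16670689208, p(142)=18440293320, p(143)=20390982757, p(144)=22540654445, p(145)=24908858009, p(146)=27517052599, p(147)=30388671978, p(148)=33549419497, p(149)=37027355200, p(150)=40853235313, p(151)=45060624582, p(152)=49686288421, p(153)=54770336324, p(154)=60356673280, p(155)=66493182097, p(156)=73232243759, p(157)=80630964769, p(158)=88751778802, p(159)=97662728555, p(160)=107438159466, p(161)=118159068427, p(162)=129913904637, p(163)=142798995930, p(164)=156919475295, p(165)=172389800255, p(166)=189334822579, p(167)=207890420102, p(168)=228204732751.
Final step: p(169) = p(168) + p(167) - p(164) - p(162) + p(157) + p(154) - p(147) - p(143) + p(134) + p(129) - p(118) - p(112) + p(99) + p(92) - p(77) - p(69) + p(52) + p(43) - p(24) - p(14)
= 228204732751 + 207890420102 - 156919475295 - 129913904637 + 80630964769 + 60356673280 - 30388671978 - 20390982757 + 8149040695 + 4835271870 - 1482074143 - 761002156 + 169229875 + 72533807 - 10619863 - 3554345 + 281589 + 63261 - 1575 - 135
= 250438925115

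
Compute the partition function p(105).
342325709

p(n) counts ways to write n as a sum of positive integers (order ignored).
Euler's pentagonal recurrence: p(k) = p(k-1) + p(k-2) - p(k-5) - p(k-7) + p(k-12) + p(k-15) - ... (offsets j(3j∓1)/2, signs ++--, p(0)=1, p(<0)=0).
DP table for k = 0..104: p(0)=1, p(1)=1, p(2)=2, p(3)=3, p(4)=5, p(5)=7, p(6)=11, p(7)=15, p(8)=22, p(9)=30, p(10)=42, p(11)=56, p(12)=77, p(13)=101, p(14)=135, p(15)=176, p(16)=231, p(17)=297, p(18)=385, p(19)=490, p(20)=627, p(21)=792, p(22)=1002, p(23)=1255, p(24)=1575, p(25)=1958, p(26)=2436, p(27)=3010, p(28)=3718, p(29)=4565, p(30)=5604, p(31)=6842, p(32)=8349, p(33)=10143, p(34)=12310, p(35)=14883, p(36)=17977, p(37)=21637, p(38)=26015, p(39)=31185, p(40)=37338, p(41)=44583, p(42)=53174, p(43)=63261, p(44)=75175, p(45)=89134, p(46)=105558, p(47)=124754, p(48)=147273, p(49)=173525, p(50)=204226, p(51)=239943, p(52)=281589, p(53)=329931, p(54)=386155, p(55)=451276, p(56)=526823, p(57)=614154, p(58)=715220, p(59)=831820, p(60)=966467, p(61)=1121505, p(62)=1300156, p(63)=1505499, p(64)=1741630, p(65)=2012558, p(66)=2323520, p(67)=2679689, p(68)=3087735, p(69)=3554345, p(70)=4087968, p(71)=4697205, p(72)=5392783, p(73)=6185689, p(74)=7089500, p(75)=8118264, p(76)=9289091, p(77)=10619863, p(78)=12132164, p(79)=13848650, p(80)=15796476, p(81)=18004327, p(82)=20506255, p(83)=23338469, p(84)=26543660, p(85)=30167357, p(86)=34262962, p(87)=38887673, p(88)=44108109, p(89)=49995925, p(90)=56634173, p(91)=64112359, p(92)=72533807, p(93)=82010177, p(94)=92669720, p(95)=104651419, p(96)=118114304, p(97)=133230930, p(98)=150198136, p(99)=169229875, p(100)=190569292, p(101)=214481126, p(102)=241265379, p(103)=271248950, p(104)=304801365.
Final step: p(105) = p(104) + p(103) - p(100) - p(98) + p(93) + p(90) - p(83) - p(79) + p(70) + p(65) - p(54) - p(48) + p(35) + p(28) - p(13) - p(5)
= 304801365 + 271248950 - 190569292 - 150198136 + 82010177 + 56634173 - 23338469 - 13848650 + 4087968 + 2012558 - 386155 - 147273 + 14883 + 3718 - 101 - 7
= 342325709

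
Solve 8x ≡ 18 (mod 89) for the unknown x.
x ≡ 69 (mod 89)

gcd(8, 89) = 1, which divides 18, so solutions exist.
Find 8^(-1) mod 89 by the extended Euclidean algorithm:
89 = 11 × 8 + 1  ⟹  1 = (1)·89 + (-11)·8
So (-11)·8 ≡ 1 (mod 89), i.e. 8^(-1) ≡ -11 ≡ 78 (mod 89).
x ≡ 78 × 18 = 1404 ≡ 69 (mod 89).
Check: 8 × 69 = 552 ≡ 18 (mod 89).
Unique solution: x ≡ 69 (mod 89)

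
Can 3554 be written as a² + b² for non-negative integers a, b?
23² + 55² (a=23, b=55)

Factorization: 3554 = 2 × 1777
By Fermat: n is sum of two squares iff every prime p ≡ 3 (mod 4) appears to even power.
All primes ≡ 3 (mod 4) appear to even power.
Search a = 0, 1, 2, … for 3554 - a² a perfect square: first hit at a = 23: 3554 - 529 = 3025 = 55².
3554 = 23² + 55² = 529 + 3025 ✓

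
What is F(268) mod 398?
3

Matrix identity: Q^n = [[F_(n+1), F_n], [F_n, F_(n-1)]] with Q = [[1,1],[1,0]].
n = 268 = 100001100₂. Square-and-multiply, entries mod 398:
Q^1 = [[1,1],[1,0]]
Q^2 = (Q^1)² = [[2,1],[1,1]]
Q^4 = (Q^2)² = [[5,3],[3,2]]
Q^8 = (Q^4)² = [[34,21],[21,13]]
Q^16 = (Q^8)² = [[5,191],[191,212]]
Q^33 = (Q^16)²·Q = [[343,288],[288,55]]
Q^67 = (Q^33)²·Q = [[1,1],[1,0]]
Q^134 = (Q^67)² = [[2,1],[1,1]]
Q^268 = (Q^134)² = [[5,3],[3,2]]
F_268 mod 398 = Q^268[0][1] = 3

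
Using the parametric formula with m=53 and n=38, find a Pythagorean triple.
(1365, 4028, 4253)

Euclid's formula: a = m² - n², b = 2mn, c = m² + n²
m = 53, n = 38
a = 53² - 38² = 2809 - 1444 = 1365
b = 2 × 53 × 38 = 4028
c = 53² + 38² = 2809 + 1444 = 4253
Verification: 1365² + 4028² = 1863225 + 16224784 = 18088009 = 4253² ✓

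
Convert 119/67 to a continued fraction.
[1; 1, 3, 2, 7]

Euclidean algorithm steps:
119 = 1 × 67 + 52
67 = 1 × 52 + 15
52 = 3 × 15 + 7
15 = 2 × 7 + 1
7 = 7 × 1 + 0
Continued fraction: [1; 1, 3, 2, 7]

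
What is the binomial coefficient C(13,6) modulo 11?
0

Using Lucas' theorem:
Write n=13 and k=6 in base 11:
n in base 11: [1, 2]
k in base 11: [0, 6]
C(13,6) mod 11 = ∏ C(n_i, k_i) mod 11
Digit binomials (mod 11): C(1,0) = 1; C(2,6) = 0 (k_i > n_i)
Product: 1 × 0 = 0 ≡ 0 (mod 11)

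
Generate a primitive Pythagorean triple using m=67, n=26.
(3813, 3484, 5165)

Euclid's formula: a = m² - n², b = 2mn, c = m² + n²
m = 67, n = 26
a = 67² - 26² = 4489 - 676 = 3813
b = 2 × 67 × 26 = 3484
c = 67² + 26² = 4489 + 676 = 5165
Verification: 3813² + 3484² = 14538969 + 12138256 = 26677225 = 5165² ✓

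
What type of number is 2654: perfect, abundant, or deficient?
deficient

Proper divisors of 2654: sum = 1 + 2 + 1327 = 1330
Since 1330 < 2654, 2654 is deficient.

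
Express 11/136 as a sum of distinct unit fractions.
1/13 + 1/253 + 1/149102 + 1/33346960504

Greedy algorithm:
11/136: ceiling(136/11) = 13, use 1/13
7/1768: ceiling(1768/7) = 253, use 1/253
3/447304: ceiling(447304/3) = 149102, use 1/149102
1/33346960504: ceiling(33346960504/1) = 33346960504, use 1/33346960504
Result: 11/136 = 1/13 + 1/253 + 1/149102 + 1/33346960504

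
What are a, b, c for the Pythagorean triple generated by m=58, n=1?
(3363, 116, 3365)

Euclid's formula: a = m² - n², b = 2mn, c = m² + n²
m = 58, n = 1
a = 58² - 1² = 3364 - 1 = 3363
b = 2 × 58 × 1 = 116
c = 58² + 1² = 3364 + 1 = 3365
Verification: 3363² + 116² = 11309769 + 13456 = 11323225 = 3365² ✓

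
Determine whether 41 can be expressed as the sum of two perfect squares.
4² + 5² (a=4, b=5)

Factorization: 41 = 41
By Fermat: n is sum of two squares iff every prime p ≡ 3 (mod 4) appears to even power.
All primes ≡ 3 (mod 4) appear to even power.
Search a = 0, 1, 2, … for 41 - a² a perfect square: first hit at a = 4: 41 - 16 = 25 = 5².
41 = 4² + 5² = 16 + 25 ✓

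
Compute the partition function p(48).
147273

p(n) counts ways to write n as a sum of positive integers (order ignored).
Euler's pentagonal recurrence: p(k) = p(k-1) + p(k-2) - p(k-5) - p(k-7) + p(k-12) + p(k-15) - ... (offsets j(3j∓1)/2, signs ++--, p(0)=1, p(<0)=0).
DP table for k = 0..47: p(0)=1, p(1)=1, p(2)=2, p(3)=3, p(4)=5, p(5)=7, p(6)=11, p(7)=15, p(8)=22, p(9)=30, p(10)=42, p(11)=56, p(12)=77, p(13)=101, p(14)=135, p(15)=176, p(16)=231, p(17)=297, p(18)=385, p(19)=490, p(20)=627, p(21)=792, p(22)=1002, p(23)=1255, p(24)=1575, p(25)=1958, p(26)=2436, p(27)=3010, p(28)=3718, p(29)=4565, p(30)=5604, p(31)=6842, p(32)=8349, p(33)=10143, p(34)=12310, p(35)=14883, p(36)=17977, p(37)=21637, p(38)=26015, p(39)=31185, p(40)=37338, p(41)=44583, p(42)=53174, p(43)=63261, p(44)=75175, p(45)=89134, p(46)=105558, p(47)=124754.
Final step: p(48) = p(47) + p(46) - p(43) - p(41) + p(36) + p(33) - p(26) - p(22) + p(13) + p(8)
= 124754 + 105558 - 63261 - 44583 + 17977 + 10143 - 2436 - 1002 + 101 + 22
= 147273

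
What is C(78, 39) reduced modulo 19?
12

Using Lucas' theorem:
Write n=78 and k=39 in base 19:
n in base 19: [4, 2]
k in base 19: [2, 1]
C(78,39) mod 19 = ∏ C(n_i, k_i) mod 19
Digit binomials (mod 19): C(4,2) = 6; C(2,1) = 2
Product: 6 × 2 = 12 ≡ 12 (mod 19)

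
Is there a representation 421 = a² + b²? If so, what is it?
14² + 15² (a=14, b=15)

Factorization: 421 = 421
By Fermat: n is sum of two squares iff every prime p ≡ 3 (mod 4) appears to even power.
All primes ≡ 3 (mod 4) appear to even power.
Search a = 0, 1, 2, … for 421 - a² a perfect square: first hit at a = 14: 421 - 196 = 225 = 15².
421 = 14² + 15² = 196 + 225 ✓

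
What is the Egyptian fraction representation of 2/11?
1/6 + 1/66

Greedy algorithm:
2/11: ceiling(11/2) = 6, use 1/6
1/66: ceiling(66/1) = 66, use 1/66
Result: 2/11 = 1/6 + 1/66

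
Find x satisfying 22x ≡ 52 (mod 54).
x ≡ 22 (mod 27)

gcd(22, 54) = 2, which divides 52, so solutions exist.
Divide through by 2: 11x ≡ 26 (mod 27).
Find 11^(-1) mod 27 by the extended Euclidean algorithm:
27 = 2 × 11 + 5  ⟹  5 = (1)·27 + (-2)·11
11 = 2 × 5 + 1  ⟹  1 = (-2)·27 + (5)·11
So (5)·11 ≡ 1 (mod 27), i.e. 11^(-1) ≡ 5 (mod 27).
x ≡ 5 × 26 = 130 ≡ 22 (mod 27).
Check: 22 × 22 = 484 ≡ 52 (mod 54).
x ≡ 22 (mod 27), giving 2 solutions mod 54.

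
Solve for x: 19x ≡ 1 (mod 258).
163

gcd(19, 258) = 1, so the inverse exists.
Extended Euclidean algorithm on (258, 19):
258 = 13 × 19 + 11  ⟹  11 = (1)·258 + (-13)·19
19 = 1 × 11 + 8  ⟹  8 = (-1)·258 + (14)·19
11 = 1 × 8 + 3  ⟹  3 = (2)·258 + (-27)·19
8 = 2 × 3 + 2  ⟹  2 = (-5)·258 + (68)·19
3 = 1 × 2 + 1  ⟹  1 = (7)·258 + (-95)·19
So (-95)·19 ≡ 1 (mod 258), i.e. 19^(-1) ≡ -95 ≡ 163 (mod 258).
Check: 19 × 163 = 3097 ≡ 1 (mod 258)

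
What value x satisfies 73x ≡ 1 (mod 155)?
17

gcd(73, 155) = 1, so the inverse exists.
Extended Euclidean algorithm on (155, 73):
155 = 2 × 73 + 9  ⟹  9 = (1)·155 + (-2)·73
73 = 8 × 9 + 1  ⟹  1 = (-8)·155 + (17)·73
So (17)·73 ≡ 1 (mod 155), i.e. 73^(-1) ≡ 17 (mod 155).
Check: 73 × 17 = 1241 ≡ 1 (mod 155)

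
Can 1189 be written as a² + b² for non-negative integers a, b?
10² + 33² (a=10, b=33)

Factorization: 1189 = 29 × 41
By Fermat: n is sum of two squares iff every prime p ≡ 3 (mod 4) appears to even power.
All primes ≡ 3 (mod 4) appear to even power.
Search a = 0, 1, 2, … for 1189 - a² a perfect square: first hit at a = 10: 1189 - 100 = 1089 = 33².
1189 = 10² + 33² = 100 + 1089 ✓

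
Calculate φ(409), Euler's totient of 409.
408

409 = 409
φ(n) = n × ∏(1 - 1/p) for each prime p dividing n
φ(409) = 409 × (1 - 1/409) = 408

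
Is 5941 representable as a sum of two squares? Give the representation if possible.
30² + 71² (a=30, b=71)

Factorization: 5941 = 13 × 457
By Fermat: n is sum of two squares iff every prime p ≡ 3 (mod 4) appears to even power.
All primes ≡ 3 (mod 4) appear to even power.
Search a = 0, 1, 2, … for 5941 - a² a perfect square: first hit at a = 30: 5941 - 900 = 5041 = 71².
5941 = 30² + 71² = 900 + 5041 ✓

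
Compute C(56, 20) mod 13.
0

Using Lucas' theorem:
Write n=56 and k=20 in base 13:
n in base 13: [4, 4]
k in base 13: [1, 7]
C(56,20) mod 13 = ∏ C(n_i, k_i) mod 13
Digit binomials (mod 13): C(4,1) = 4; C(4,7) = 0 (k_i > n_i)
Product: 4 × 0 = 0 ≡ 0 (mod 13)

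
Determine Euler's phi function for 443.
442

443 = 443
φ(n) = n × ∏(1 - 1/p) for each prime p dividing n
φ(443) = 443 × (1 - 1/443) = 442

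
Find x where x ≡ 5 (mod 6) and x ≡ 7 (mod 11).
29

Using Chinese Remainder Theorem:
M = 6 × 11 = 66
M1 = 11, M2 = 6
y1 = 11^(-1) mod 6 = 5
y2 = 6^(-1) mod 11 = 2
x = (5×11×5 + 7×6×2) mod 66 = 29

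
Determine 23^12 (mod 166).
119

Repeated squaring. Binary of 12 = 1100.
23^1 ≡ 23 (mod 166); 23^2 ≡ 31 (mod 166); 23^4 ≡ 131 (mod 166); 23^8 ≡ 63 (mod 166)
23^12 = 23^4 × 23^8 ≡ 119 (mod 166)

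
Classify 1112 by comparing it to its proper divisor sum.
deficient

Proper divisors of 1112: sum = 1 + 2 + 4 + 8 + 139 + 278 + 556 = 988
Since 988 < 1112, 1112 is deficient.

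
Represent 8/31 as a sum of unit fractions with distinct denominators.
1/4 + 1/124

Greedy algorithm:
8/31: ceiling(31/8) = 4, use 1/4
1/124: ceiling(124/1) = 124, use 1/124
Result: 8/31 = 1/4 + 1/124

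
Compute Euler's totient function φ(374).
160

374 = 2 × 11 × 17
φ(n) = n × ∏(1 - 1/p) for each prime p dividing n
φ(374) = 374 × (1 - 1/2) × (1 - 1/11) × (1 - 1/17) = 160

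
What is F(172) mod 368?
227

Matrix identity: Q^n = [[F_(n+1), F_n], [F_n, F_(n-1)]] with Q = [[1,1],[1,0]].
n = 172 = 10101100₂. Square-and-multiply, entries mod 368:
Q^1 = [[1,1],[1,0]]
Q^2 = (Q^1)² = [[2,1],[1,1]]
Q^5 = (Q^2)²·Q = [[8,5],[5,3]]
Q^10 = (Q^5)² = [[89,55],[55,34]]
Q^21 = (Q^10)²·Q = [[47,274],[274,141]]
Q^43 = (Q^21)²·Q = [[365,5],[5,360]]
Q^86 = (Q^43)² = [[34,313],[313,89]]
Q^172 = (Q^86)² = [[133,227],[227,274]]
F_172 mod 368 = Q^172[0][1] = 227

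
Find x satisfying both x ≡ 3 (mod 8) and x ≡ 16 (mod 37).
275

Using Chinese Remainder Theorem:
M = 8 × 37 = 296
M1 = 37, M2 = 8
y1 = 37^(-1) mod 8 = 5
y2 = 8^(-1) mod 37 = 14
x = (3×37×5 + 16×8×14) mod 296 = 275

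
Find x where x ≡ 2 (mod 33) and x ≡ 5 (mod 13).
200

Using Chinese Remainder Theorem:
M = 33 × 13 = 429
M1 = 13, M2 = 33
y1 = 13^(-1) mod 33 = 28
y2 = 33^(-1) mod 13 = 2
x = (2×13×28 + 5×33×2) mod 429 = 200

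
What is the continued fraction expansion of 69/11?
[6; 3, 1, 2]

Euclidean algorithm steps:
69 = 6 × 11 + 3
11 = 3 × 3 + 2
3 = 1 × 2 + 1
2 = 2 × 1 + 0
Continued fraction: [6; 3, 1, 2]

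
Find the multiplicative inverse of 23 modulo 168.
95

gcd(23, 168) = 1, so the inverse exists.
Extended Euclidean algorithm on (168, 23):
168 = 7 × 23 + 7  ⟹  7 = (1)·168 + (-7)·23
23 = 3 × 7 + 2  ⟹  2 = (-3)·168 + (22)·23
7 = 3 × 2 + 1  ⟹  1 = (10)·168 + (-73)·23
So (-73)·23 ≡ 1 (mod 168), i.e. 23^(-1) ≡ -73 ≡ 95 (mod 168).
Check: 23 × 95 = 2185 ≡ 1 (mod 168)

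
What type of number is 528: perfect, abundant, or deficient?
abundant

Proper divisors of 528: sum = 1 + 2 + 3 + 4 + 6 + 8 + 11 + 12 + ... + 88 + 132 + 176 + 264 (19 divisors) = 960
Since 960 > 528, 528 is abundant.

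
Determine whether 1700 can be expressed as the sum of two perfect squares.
10² + 40² (a=10, b=40)

Factorization: 1700 = 2^2 × 5^2 × 17
By Fermat: n is sum of two squares iff every prime p ≡ 3 (mod 4) appears to even power.
All primes ≡ 3 (mod 4) appear to even power.
Search a = 0, 1, 2, … for 1700 - a² a perfect square: first hit at a = 10: 1700 - 100 = 1600 = 40².
1700 = 10² + 40² = 100 + 1600 ✓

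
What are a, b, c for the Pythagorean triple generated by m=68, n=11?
(4503, 1496, 4745)

Euclid's formula: a = m² - n², b = 2mn, c = m² + n²
m = 68, n = 11
a = 68² - 11² = 4624 - 121 = 4503
b = 2 × 68 × 11 = 1496
c = 68² + 11² = 4624 + 121 = 4745
Verification: 4503² + 1496² = 20277009 + 2238016 = 22515025 = 4745² ✓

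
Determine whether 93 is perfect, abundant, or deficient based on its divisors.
deficient

Proper divisors of 93: sum = 1 + 3 + 31 = 35
Since 35 < 93, 93 is deficient.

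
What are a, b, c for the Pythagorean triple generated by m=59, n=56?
(345, 6608, 6617)

Euclid's formula: a = m² - n², b = 2mn, c = m² + n²
m = 59, n = 56
a = 59² - 56² = 3481 - 3136 = 345
b = 2 × 59 × 56 = 6608
c = 59² + 56² = 3481 + 3136 = 6617
Verification: 345² + 6608² = 119025 + 43665664 = 43784689 = 6617² ✓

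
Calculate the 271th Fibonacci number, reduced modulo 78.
73

Matrix identity: Q^n = [[F_(n+1), F_n], [F_n, F_(n-1)]] with Q = [[1,1],[1,0]].
n = 271 = 100001111₂. Square-and-multiply, entries mod 78:
Q^1 = [[1,1],[1,0]]
Q^2 = (Q^1)² = [[2,1],[1,1]]
Q^4 = (Q^2)² = [[5,3],[3,2]]
Q^8 = (Q^4)² = [[34,21],[21,13]]
Q^16 = (Q^8)² = [[37,51],[51,64]]
Q^33 = (Q^16)²·Q = [[73,70],[70,3]]
Q^67 = (Q^33)²·Q = [[27,11],[11,16]]
Q^135 = (Q^67)²·Q = [[75,70],[70,5]]
Q^271 = (Q^135)²·Q = [[57,73],[73,62]]
F_271 mod 78 = Q^271[0][1] = 73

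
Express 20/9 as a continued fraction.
[2; 4, 2]

Euclidean algorithm steps:
20 = 2 × 9 + 2
9 = 4 × 2 + 1
2 = 2 × 1 + 0
Continued fraction: [2; 4, 2]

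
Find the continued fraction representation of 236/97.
[2; 2, 3, 4, 3]

Euclidean algorithm steps:
236 = 2 × 97 + 42
97 = 2 × 42 + 13
42 = 3 × 13 + 3
13 = 4 × 3 + 1
3 = 3 × 1 + 0
Continued fraction: [2; 2, 3, 4, 3]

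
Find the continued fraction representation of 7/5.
[1; 2, 2]

Euclidean algorithm steps:
7 = 1 × 5 + 2
5 = 2 × 2 + 1
2 = 2 × 1 + 0
Continued fraction: [1; 2, 2]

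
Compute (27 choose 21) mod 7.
1

Using Lucas' theorem:
Write n=27 and k=21 in base 7:
n in base 7: [3, 6]
k in base 7: [3, 0]
C(27,21) mod 7 = ∏ C(n_i, k_i) mod 7
Digit binomials (mod 7): C(3,3) = 1; C(6,0) = 1
Product: 1 × 1 = 1 ≡ 1 (mod 7)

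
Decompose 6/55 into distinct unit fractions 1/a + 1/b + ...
1/10 + 1/110

Greedy algorithm:
6/55: ceiling(55/6) = 10, use 1/10
1/110: ceiling(110/1) = 110, use 1/110
Result: 6/55 = 1/10 + 1/110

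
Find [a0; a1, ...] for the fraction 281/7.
[40; 7]

Euclidean algorithm steps:
281 = 40 × 7 + 1
7 = 7 × 1 + 0
Continued fraction: [40; 7]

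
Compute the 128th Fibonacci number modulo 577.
264

Matrix identity: Q^n = [[F_(n+1), F_n], [F_n, F_(n-1)]] with Q = [[1,1],[1,0]].
n = 128 = 10000000₂. Square-and-multiply, entries mod 577:
Q^1 = [[1,1],[1,0]]
Q^2 = (Q^1)² = [[2,1],[1,1]]
Q^4 = (Q^2)² = [[5,3],[3,2]]
Q^8 = (Q^4)² = [[34,21],[21,13]]
Q^16 = (Q^8)² = [[443,410],[410,33]]
Q^32 = (Q^16)² = [[262,134],[134,128]]
Q^64 = (Q^32)² = [[50,330],[330,297]]
Q^128 = (Q^64)² = [[39,264],[264,352]]
F_128 mod 577 = Q^128[0][1] = 264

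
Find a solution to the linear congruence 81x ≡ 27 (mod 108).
x ≡ 3 (mod 4)

gcd(81, 108) = 27, which divides 27, so solutions exist.
Divide through by 27: 3x ≡ 1 (mod 4).
Find 3^(-1) mod 4 by the extended Euclidean algorithm:
4 = 1 × 3 + 1  ⟹  1 = (1)·4 + (-1)·3
So (-1)·3 ≡ 1 (mod 4), i.e. 3^(-1) ≡ -1 ≡ 3 (mod 4).
x ≡ 3 × 1 = 3 ≡ 3 (mod 4).
Check: 81 × 3 = 243 ≡ 27 (mod 108).
x ≡ 3 (mod 4), giving 27 solutions mod 108.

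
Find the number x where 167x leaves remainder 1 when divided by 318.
179

gcd(167, 318) = 1, so the inverse exists.
Extended Euclidean algorithm on (318, 167):
318 = 1 × 167 + 151  ⟹  151 = (1)·318 + (-1)·167
167 = 1 × 151 + 16  ⟹  16 = (-1)·318 + (2)·167
151 = 9 × 16 + 7  ⟹  7 = (10)·318 + (-19)·167
16 = 2 × 7 + 2  ⟹  2 = (-21)·318 + (40)·167
7 = 3 × 2 + 1  ⟹  1 = (73)·318 + (-139)·167
So (-139)·167 ≡ 1 (mod 318), i.e. 167^(-1) ≡ -139 ≡ 179 (mod 318).
Check: 167 × 179 = 29893 ≡ 1 (mod 318)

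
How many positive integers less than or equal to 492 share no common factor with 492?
160

492 = 2^2 × 3 × 41
φ(n) = n × ∏(1 - 1/p) for each prime p dividing n
φ(492) = 492 × (1 - 1/2) × (1 - 1/3) × (1 - 1/41) = 160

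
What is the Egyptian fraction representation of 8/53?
1/7 + 1/124 + 1/46004

Greedy algorithm:
8/53: ceiling(53/8) = 7, use 1/7
3/371: ceiling(371/3) = 124, use 1/124
1/46004: ceiling(46004/1) = 46004, use 1/46004
Result: 8/53 = 1/7 + 1/124 + 1/46004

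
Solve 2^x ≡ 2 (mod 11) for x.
1

Baby-step giant-step with step n = ⌈√11⌉ = 4.
Baby steps 2^j mod 11 (j:value) for j=0..3: 0:1, 1:2, 2:4, 3:8.
h = 2 is already in the table at j=1, so x = 1.
Check: 2^1 ≡ 2 (mod 11).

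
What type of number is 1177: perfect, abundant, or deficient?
deficient

Proper divisors of 1177: sum = 1 + 11 + 107 = 119
Since 119 < 1177, 1177 is deficient.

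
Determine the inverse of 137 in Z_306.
239

gcd(137, 306) = 1, so the inverse exists.
Extended Euclidean algorithm on (306, 137):
306 = 2 × 137 + 32  ⟹  32 = (1)·306 + (-2)·137
137 = 4 × 32 + 9  ⟹  9 = (-4)·306 + (9)·137
32 = 3 × 9 + 5  ⟹  5 = (13)·306 + (-29)·137
9 = 1 × 5 + 4  ⟹  4 = (-17)·306 + (38)·137
5 = 1 × 4 + 1  ⟹  1 = (30)·306 + (-67)·137
So (-67)·137 ≡ 1 (mod 306), i.e. 137^(-1) ≡ -67 ≡ 239 (mod 306).
Check: 137 × 239 = 32743 ≡ 1 (mod 306)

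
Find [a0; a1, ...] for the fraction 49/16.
[3; 16]

Euclidean algorithm steps:
49 = 3 × 16 + 1
16 = 16 × 1 + 0
Continued fraction: [3; 16]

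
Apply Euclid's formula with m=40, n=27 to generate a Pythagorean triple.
(871, 2160, 2329)

Euclid's formula: a = m² - n², b = 2mn, c = m² + n²
m = 40, n = 27
a = 40² - 27² = 1600 - 729 = 871
b = 2 × 40 × 27 = 2160
c = 40² + 27² = 1600 + 729 = 2329
Verification: 871² + 2160² = 758641 + 4665600 = 5424241 = 2329² ✓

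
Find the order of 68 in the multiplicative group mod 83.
41

83 is prime, so ord(68) divides φ(83) = 82.
Divisors of 82: 1, 2, 41, 82.
Repeated squaring: 68^1 ≡ 68, 68^2 ≡ 59, 68^4 ≡ 78, 68^8 ≡ 25, 68^16 ≡ 44, 68^32 ≡ 27, 68^64 ≡ 65 (mod 83).
Test 68^d mod 83 for each divisor d in increasing order:
68^1 ≡ 68
68^2 ≡ 59
68^41 = 68^32·68^8·68^1 ≡ 1  ← first divisor giving 1
The order is 41.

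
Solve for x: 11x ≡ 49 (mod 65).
x ≡ 34 (mod 65)

gcd(11, 65) = 1, which divides 49, so solutions exist.
Find 11^(-1) mod 65 by the extended Euclidean algorithm:
65 = 5 × 11 + 10  ⟹  10 = (1)·65 + (-5)·11
11 = 1 × 10 + 1  ⟹  1 = (-1)·65 + (6)·11
So (6)·11 ≡ 1 (mod 65), i.e. 11^(-1) ≡ 6 (mod 65).
x ≡ 6 × 49 = 294 ≡ 34 (mod 65).
Check: 11 × 34 = 374 ≡ 49 (mod 65).
Unique solution: x ≡ 34 (mod 65)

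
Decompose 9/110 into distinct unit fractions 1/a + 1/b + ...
1/13 + 1/205 + 1/58630

Greedy algorithm:
9/110: ceiling(110/9) = 13, use 1/13
7/1430: ceiling(1430/7) = 205, use 1/205
1/58630: ceiling(58630/1) = 58630, use 1/58630
Result: 9/110 = 1/13 + 1/205 + 1/58630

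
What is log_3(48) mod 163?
147

Baby-step giant-step with step n = ⌈√163⌉ = 13.
Baby steps 3^j mod 163 (j:value) for j=0..12: 0:1, 1:3, 2:9, 3:27, 4:81, 5:80, 6:77, 7:68, 8:41, 9:123, 10:43, 11:129, 12:61.
Giant-step multiplier: 3^(-13) ≡ 3^(162-13) = 3^149 ≡ 106 (mod 163).
Giant steps γ_i = 48·106^i mod 163: γ_0=48, γ_1=35, γ_2=124, γ_3=104, γ_4=103, γ_5=160, γ_6=8, γ_7=33, γ_8=75, γ_9=126, γ_10=153, γ_11=81 (in table at j=4).
x = i·n + j = 11·13 + 4 = 147.
Check: 3^147 ≡ 48 (mod 163).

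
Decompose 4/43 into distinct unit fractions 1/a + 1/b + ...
1/11 + 1/473

Greedy algorithm:
4/43: ceiling(43/4) = 11, use 1/11
1/473: ceiling(473/1) = 473, use 1/473
Result: 4/43 = 1/11 + 1/473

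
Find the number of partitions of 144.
22540654445

p(n) counts ways to write n as a sum of positive integers (order ignored).
Euler's pentagonal recurrence: p(k) = p(k-1) + p(k-2) - p(k-5) - p(k-7) + p(k-12) + p(k-15) - ... (offsets j(3j∓1)/2, signs ++--, p(0)=1, p(<0)=0).
DP table for k = 0..143: p(0)=1, p(1)=1, p(2)=2, p(3)=3, p(4)=5, p(5)=7, p(6)=11, p(7)=15, p(8)=22, p(9)=30, p(10)=42, p(11)=56, p(12)=77, p(13)=101, p(14)=135, p(15)=176, p(16)=231, p(17)=297, p(18)=385, p(19)=490, p(20)=627, p(21)=792, p(22)=1002, p(23)=1255, p(24)=1575, p(25)=1958, p(26)=2436, p(27)=3010, p(28)=3718, p(29)=4565, p(30)=5604, p(31)=6842, p(32)=8349, p(33)=10143, p(34)=12310, p(35)=14883, p(36)=17977, p(37)=21637, p(38)=26015, p(39)=31185, p(40)=37338, p(41)=44583, p(42)=53174, p(43)=63261, p(44)=75175, p(45)=89134, p(46)=105558, p(47)=124754, p(48)=147273, p(49)=173525, p(50)=204226, p(51)=239943, p(52)=281589, p(53)=329931, p(54)=386155, p(55)=451276, p(56)=526823, p(57)=614154, p(58)=715220, p(59)=831820, p(60)=966467, p(61)=1121505, p(62)=1300156, p(63)=1505499, p(64)=1741630, p(65)=2012558, p(66)=2323520, p(67)=2679689, p(68)=3087735, p(69)=3554345, p(70)=4087968, p(71)=4697205, p(72)=5392783, p(73)=6185689, p(74)=7089500, p(75)=8118264, p(76)=9289091, p(77)=10619863, p(78)=12132164, p(79)=13848650, p(80)=15796476, p(81)=18004327, p(82)=20506255, p(83)=23338469, p(84)=26543660, p(85)=30167357, p(86)=34262962, p(87)=38887673, p(88)=44108109, p(89)=49995925, p(90)=56634173, p(91)=64112359, p(92)=72533807, p(93)=82010177, p(94)=92669720, p(95)=104651419, p(96)=118114304, p(97)=133230930, p(98)=150198136, p(99)=169229875, p(100)=190569292, p(101)=214481126, p(102)=241265379, p(103)=271248950, p(104)=304801365, p(105)=342325709, p(106)=384276336, p(107)=431149389, p(108)=483502844, p(109)=541946240, p(110)=607163746, p(111)=679903203, p(112)=761002156, p(113)=851376628, p(114)=952050665, p(115)=1064144451, p(116)=1188908248, p(117)=1327710076, p(118)=1482074143, p(119)=1653668665, p(120)=1844349560, p(121)=2056148051, p(122)=2291320912, p(123)=2552338241, p(124)=2841940500, p(125)=3163127352, p(126)=3519222692, p(127)=3913864295, p(128)=4351078600, p(129)=4835271870, p(130)=5371315400, p(131)=5964539504, p(132)=6620830889, p(133)=7346629512, p(134)=8149040695, p(135)=9035836076, p(136)=10015581680, p(137)=11097645016, p(138)=12292341831, p(139)=13610949895, p(140)=15065878135, p(141)=16670689208, p(142)=18440293320, p(143)=20390982757.
Final step: p(144) = p(143) + p(142) - p(139) - p(137) + p(132) + p(129) - p(122) - p(118) + p(109) + p(104) - p(93) - p(87) + p(74) + p(67) - p(52) - p(44) + p(27) + p(18)
= 20390982757 + 18440293320 - 13610949895 - 11097645016 + 6620830889 + 4835271870 - 2291320912 - 1482074143 + 541946240 + 304801365 - 82010177 - 38887673 + 7089500 + 2679689 - 281589 - 75175 + 3010 + 385
= 22540654445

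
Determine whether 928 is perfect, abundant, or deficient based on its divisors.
abundant

Proper divisors of 928: sum = 1 + 2 + 4 + 8 + 16 + 29 + 32 + 58 + 116 + 232 + 464 = 962
Since 962 > 928, 928 is abundant.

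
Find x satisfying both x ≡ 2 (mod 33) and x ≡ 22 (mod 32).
662

Using Chinese Remainder Theorem:
M = 33 × 32 = 1056
M1 = 32, M2 = 33
y1 = 32^(-1) mod 33 = 32
y2 = 33^(-1) mod 32 = 1
x = (2×32×32 + 22×33×1) mod 1056 = 662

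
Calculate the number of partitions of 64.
1741630

p(n) counts ways to write n as a sum of positive integers (order ignored).
Euler's pentagonal recurrence: p(k) = p(k-1) + p(k-2) - p(k-5) - p(k-7) + p(k-12) + p(k-15) - ... (offsets j(3j∓1)/2, signs ++--, p(0)=1, p(<0)=0).
DP table for k = 0..63: p(0)=1, p(1)=1, p(2)=2, p(3)=3, p(4)=5, p(5)=7, p(6)=11, p(7)=15, p(8)=22, p(9)=30, p(10)=42, p(11)=56, p(12)=77, p(13)=101, p(14)=135, p(15)=176, p(16)=231, p(17)=297, p(18)=385, p(19)=490, p(20)=627, p(21)=792, p(22)=1002, p(23)=1255, p(24)=1575, p(25)=1958, p(26)=2436, p(27)=3010, p(28)=3718, p(29)=4565, p(30)=5604, p(31)=6842, p(32)=8349, p(33)=10143, p(34)=12310, p(35)=14883, p(36)=17977, p(37)=21637, p(38)=26015, p(39)=31185, p(40)=37338, p(41)=44583, p(42)=53174, p(43)=63261, p(44)=75175, p(45)=89134, p(46)=105558, p(47)=124754, p(48)=147273, p(49)=173525, p(50)=204226, p(51)=239943, p(52)=281589, p(53)=329931, p(54)=386155, p(55)=451276, p(56)=526823, p(57)=614154, p(58)=715220, p(59)=831820, p(60)=966467, p(61)=1121505, p(62)=1300156, p(63)=1505499.
Final step: p(64) = p(63) + p(62) - p(59) - p(57) + p(52) + p(49) - p(42) - p(38) + p(29) + p(24) - p(13) - p(7)
= 1505499 + 1300156 - 831820 - 614154 + 281589 + 173525 - 53174 - 26015 + 4565 + 1575 - 101 - 15
= 1741630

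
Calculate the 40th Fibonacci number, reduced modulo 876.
711

Matrix identity: Q^n = [[F_(n+1), F_n], [F_n, F_(n-1)]] with Q = [[1,1],[1,0]].
n = 40 = 101000₂. Square-and-multiply, entries mod 876:
Q^1 = [[1,1],[1,0]]
Q^2 = (Q^1)² = [[2,1],[1,1]]
Q^5 = (Q^2)²·Q = [[8,5],[5,3]]
Q^10 = (Q^5)² = [[89,55],[55,34]]
Q^20 = (Q^10)² = [[434,633],[633,677]]
Q^40 = (Q^20)² = [[373,711],[711,538]]
F_40 mod 876 = Q^40[0][1] = 711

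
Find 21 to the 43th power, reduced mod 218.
187

Repeated squaring. Binary of 43 = 101011.
21^1 ≡ 21 (mod 218); 21^2 ≡ 5 (mod 218); 21^4 ≡ 25 (mod 218); 21^8 ≡ 189 (mod 218); 21^16 ≡ 187 (mod 218); 21^32 ≡ 89 (mod 218)
21^43 = 21^1 × 21^2 × 21^8 × 21^32 ≡ 187 (mod 218)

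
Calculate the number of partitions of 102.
241265379

p(n) counts ways to write n as a sum of positive integers (order ignored).
Euler's pentagonal recurrence: p(k) = p(k-1) + p(k-2) - p(k-5) - p(k-7) + p(k-12) + p(k-15) - ... (offsets j(3j∓1)/2, signs ++--, p(0)=1, p(<0)=0).
DP table for k = 0..101: p(0)=1, p(1)=1, p(2)=2, p(3)=3, p(4)=5, p(5)=7, p(6)=11, p(7)=15, p(8)=22, p(9)=30, p(10)=42, p(11)=56, p(12)=77, p(13)=101, p(14)=135, p(15)=176, p(16)=231, p(17)=297, p(18)=385, p(19)=490, p(20)=627, p(21)=792, p(22)=1002, p(23)=1255, p(24)=1575, p(25)=1958, p(26)=2436, p(27)=3010, p(28)=3718, p(29)=4565, p(30)=5604, p(31)=6842, p(32)=8349, p(33)=10143, p(34)=12310, p(35)=14883, p(36)=17977, p(37)=21637, p(38)=26015, p(39)=31185, p(40)=37338, p(41)=44583, p(42)=53174, p(43)=63261, p(44)=75175, p(45)=89134, p(46)=105558, p(47)=124754, p(48)=147273, p(49)=173525, p(50)=204226, p(51)=239943, p(52)=281589, p(53)=329931, p(54)=386155, p(55)=451276, p(56)=526823, p(57)=614154, p(58)=715220, p(59)=831820, p(60)=966467, p(61)=1121505, p(62)=1300156, p(63)=1505499, p(64)=1741630, p(65)=2012558, p(66)=2323520, p(67)=2679689, p(68)=3087735, p(69)=3554345, p(70)=4087968, p(71)=4697205, p(72)=5392783, p(73)=6185689, p(74)=7089500, p(75)=8118264, p(76)=9289091, p(77)=10619863, p(78)=12132164, p(79)=13848650, p(80)=15796476, p(81)=18004327, p(82)=20506255, p(83)=23338469, p(84)=26543660, p(85)=30167357, p(86)=34262962, p(87)=38887673, p(88)=44108109, p(89)=49995925, p(90)=56634173, p(91)=64112359, p(92)=72533807, p(93)=82010177, p(94)=92669720, p(95)=104651419, p(96)=118114304, p(97)=133230930, p(98)=150198136, p(99)=169229875, p(100)=190569292, p(101)=214481126.
Final step: p(102) = p(101) + p(100) - p(97) - p(95) + p(90) + p(87) - p(80) - p(76) + p(67) + p(62) - p(51) - p(45) + p(32) + p(25) - p(10) - p(2)
= 214481126 + 190569292 - 133230930 - 104651419 + 56634173 + 38887673 - 15796476 - 9289091 + 2679689 + 1300156 - 239943 - 89134 + 8349 + 1958 - 42 - 2
= 241265379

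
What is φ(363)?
220

363 = 3 × 11^2
φ(n) = n × ∏(1 - 1/p) for each prime p dividing n
φ(363) = 363 × (1 - 1/3) × (1 - 1/11) = 220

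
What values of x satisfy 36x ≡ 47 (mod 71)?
x ≡ 23 (mod 71)

gcd(36, 71) = 1, which divides 47, so solutions exist.
Find 36^(-1) mod 71 by the extended Euclidean algorithm:
71 = 1 × 36 + 35  ⟹  35 = (1)·71 + (-1)·36
36 = 1 × 35 + 1  ⟹  1 = (-1)·71 + (2)·36
So (2)·36 ≡ 1 (mod 71), i.e. 36^(-1) ≡ 2 (mod 71).
x ≡ 2 × 47 = 94 ≡ 23 (mod 71).
Check: 36 × 23 = 828 ≡ 47 (mod 71).
Unique solution: x ≡ 23 (mod 71)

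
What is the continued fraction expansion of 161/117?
[1; 2, 1, 1, 1, 14]

Euclidean algorithm steps:
161 = 1 × 117 + 44
117 = 2 × 44 + 29
44 = 1 × 29 + 15
29 = 1 × 15 + 14
15 = 1 × 14 + 1
14 = 14 × 1 + 0
Continued fraction: [1; 2, 1, 1, 1, 14]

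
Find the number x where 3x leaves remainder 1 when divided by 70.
47

gcd(3, 70) = 1, so the inverse exists.
Extended Euclidean algorithm on (70, 3):
70 = 23 × 3 + 1  ⟹  1 = (1)·70 + (-23)·3
So (-23)·3 ≡ 1 (mod 70), i.e. 3^(-1) ≡ -23 ≡ 47 (mod 70).
Check: 3 × 47 = 141 ≡ 1 (mod 70)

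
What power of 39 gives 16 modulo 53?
28

Baby-step giant-step with step n = ⌈√53⌉ = 8.
Baby steps 39^j mod 53 (j:value) for j=0..7: 0:1, 1:39, 2:37, 3:12, 4:44, 5:20, 6:38, 7:51.
Giant-step multiplier: 39^(-8) ≡ 39^(52-8) = 39^44 ≡ 36 (mod 53).
Giant steps γ_i = 16·36^i mod 53: γ_0=16, γ_1=46, γ_2=13, γ_3=44 (in table at j=4).
x = i·n + j = 3·8 + 4 = 28.
Check: 39^28 ≡ 16 (mod 53).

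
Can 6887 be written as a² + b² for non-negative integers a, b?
Not possible

Factorization: 6887 = 71 × 97
By Fermat: n is sum of two squares iff every prime p ≡ 3 (mod 4) appears to even power.
Prime(s) ≡ 3 (mod 4) with odd exponent: [(71, 1)]
Therefore 6887 cannot be expressed as a² + b².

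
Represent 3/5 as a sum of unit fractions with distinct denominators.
1/2 + 1/10

Greedy algorithm:
3/5: ceiling(5/3) = 2, use 1/2
1/10: ceiling(10/1) = 10, use 1/10
Result: 3/5 = 1/2 + 1/10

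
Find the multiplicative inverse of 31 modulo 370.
191

gcd(31, 370) = 1, so the inverse exists.
Extended Euclidean algorithm on (370, 31):
370 = 11 × 31 + 29  ⟹  29 = (1)·370 + (-11)·31
31 = 1 × 29 + 2  ⟹  2 = (-1)·370 + (12)·31
29 = 14 × 2 + 1  ⟹  1 = (15)·370 + (-179)·31
So (-179)·31 ≡ 1 (mod 370), i.e. 31^(-1) ≡ -179 ≡ 191 (mod 370).
Check: 31 × 191 = 5921 ≡ 1 (mod 370)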